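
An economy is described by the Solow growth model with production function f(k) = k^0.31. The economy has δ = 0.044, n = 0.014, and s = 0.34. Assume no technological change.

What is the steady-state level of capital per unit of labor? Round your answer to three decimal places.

k* ≈ 12.975

At the steady state, Δk = 0, so s·k^α = (n + δ)·k.
Dividing both sides by k: k^(1−α) = s / (n + δ).
k^0.69 = 0.34 / (0.014 + 0.044) = 0.34 / 0.058 = 5.8621
k* = 5.8621^(1/0.69) ≈ 12.9754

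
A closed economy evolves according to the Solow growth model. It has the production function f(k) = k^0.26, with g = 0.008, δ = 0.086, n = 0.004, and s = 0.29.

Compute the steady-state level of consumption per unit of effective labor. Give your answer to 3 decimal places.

c* = 1.039

At the steady state, Δk = 0, so s·k^α = (n + g + δ)·k.
Dividing both sides by k: k^(1−α) = s / (n + g + δ).
k^0.74 = 0.29 / (0.004 + 0.008 + 0.086) = 0.29 / 0.098 = 2.9592
k* = 2.9592^(1/0.74) ≈ 4.3323
y* = (k*)^α = 4.3323^0.26 ≈ 1.4640
c* = (1 − s)·y* = (1 − 0.29) × 1.4640 ≈ 1.0394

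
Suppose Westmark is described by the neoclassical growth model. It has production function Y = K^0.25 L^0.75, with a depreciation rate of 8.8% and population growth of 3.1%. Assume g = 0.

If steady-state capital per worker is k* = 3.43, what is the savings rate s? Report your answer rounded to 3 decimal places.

s ≈ 0.300

At the steady state, Δk = 0, so s·k^α = (n + δ)·k.
So s / (n + δ) = (k*)^(1−α) = 3.43^0.75 = 2.5204.
Therefore s = 2.5204 × (n + δ) = 2.5204 × 0.119 = 0.2999.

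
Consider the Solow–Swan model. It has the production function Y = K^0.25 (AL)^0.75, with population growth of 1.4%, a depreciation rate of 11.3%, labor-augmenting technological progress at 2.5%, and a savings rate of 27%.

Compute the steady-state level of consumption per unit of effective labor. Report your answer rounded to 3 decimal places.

c* ≈ 0.884

Steady state requires s·f(k) = (n + g + δ)·k, i.e. s·k^α = (n + g + δ)·k.
Rearranging, k^(1−α) = s / (n + g + δ).
k^0.75 = 0.27 / (0.014 + 0.025 + 0.113) = 0.27 / 0.152 = 1.7763
k* = 1.7763^(1/0.75) ≈ 2.1512
y* = (k*)^α = 2.1512^0.25 ≈ 1.2111
c* = (1 − s)·y* = (1 − 0.27) × 1.2111 ≈ 0.8841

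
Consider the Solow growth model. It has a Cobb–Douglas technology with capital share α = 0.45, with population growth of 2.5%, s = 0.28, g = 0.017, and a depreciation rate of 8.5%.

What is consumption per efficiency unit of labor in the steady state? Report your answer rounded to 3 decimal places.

In steady state, investment equals break-even investment: s·k^α = (n + g + δ)·k.
Rearranging, k^(1−α) = s / (n + g + δ).
k^0.55 = 0.28 / (0.025 + 0.017 + 0.085) = 0.28 / 0.127 = 2.2047
k* = 2.2047^(1/0.55) ≈ 4.2099
y* = (k*)^α = 4.2099^0.45 ≈ 1.9095
c* = (1 − s)·y* = (1 − 0.28) × 1.9095 ≈ 1.3748

c* = 1.375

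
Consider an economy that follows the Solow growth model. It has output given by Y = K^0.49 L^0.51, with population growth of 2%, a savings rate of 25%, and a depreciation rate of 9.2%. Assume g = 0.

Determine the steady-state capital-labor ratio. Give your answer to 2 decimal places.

Steady state requires s·f(k) = (n + δ)·k, i.e. s·k^α = (n + δ)·k.
Rearranging, k^(1−α) = s / (n + δ).
k^0.51 = 0.25 / (0.020 + 0.092) = 0.25 / 0.112 = 2.2321
k* = 2.2321^(1/0.51) ≈ 4.8278

k* = 4.83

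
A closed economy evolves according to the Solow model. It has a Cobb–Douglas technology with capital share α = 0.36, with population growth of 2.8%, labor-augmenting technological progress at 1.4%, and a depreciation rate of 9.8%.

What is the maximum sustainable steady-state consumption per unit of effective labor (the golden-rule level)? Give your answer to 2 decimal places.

c_gold ≈ 1.09

At the golden rule, f'(k) = n + g + δ, so α·k^(α−1) = n + g + δ and k_gold = (α/(n + g + δ))^(1/(1−α)).
k_gold = (0.36/0.140)^(1/0.64) = 2.5714^1.5625 ≈ 4.3741
c_gold = f(k_gold) − (n + g + δ)·k_gold = 1.7011 − 0.140×4.3741 ≈ 1.0887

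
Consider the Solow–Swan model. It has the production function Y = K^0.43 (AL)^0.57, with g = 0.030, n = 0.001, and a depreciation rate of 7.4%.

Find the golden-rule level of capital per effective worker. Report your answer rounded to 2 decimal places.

k_gold ≈ 11.86

The golden rule sets f'(k) = n + g + δ, i.e. α·k^(α−1) = n + g + δ.
So k^(1−α) = α / (n + g + δ) = 0.43 / 0.105 = 4.0952.
k_gold = 4.0952^(1/0.57) ≈ 11.8622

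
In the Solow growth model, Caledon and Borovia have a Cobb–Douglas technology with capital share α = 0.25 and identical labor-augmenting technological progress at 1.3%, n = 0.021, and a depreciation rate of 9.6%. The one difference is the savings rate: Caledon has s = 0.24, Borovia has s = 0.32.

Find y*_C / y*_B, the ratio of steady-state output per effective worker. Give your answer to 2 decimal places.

Steady-state y* = [s/(n + g + δ)]^(α/(1−α)), so the ratio is [ (s_C/(n + g + δ)_C) / (s_B/(n + g + δ)_B) ]^0.3333.
s_C/(n + g + δ)_C = 0.24/0.130 = 1.8462; s_B/(n + g + δ)_B = 0.32/0.130 = 2.4615.
Ratio = (1.8462/2.4615)^0.3333 = 0.7500^0.3333 ≈ 0.9086

y*_C / y*_B ≈ 0.91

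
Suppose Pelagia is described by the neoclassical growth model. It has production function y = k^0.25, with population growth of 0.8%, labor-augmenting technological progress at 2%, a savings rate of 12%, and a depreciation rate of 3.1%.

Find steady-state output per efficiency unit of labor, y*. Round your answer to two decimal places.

y* = 1.27

In steady state, investment equals break-even investment: s·k^α = (n + g + δ)·k.
Dividing both sides by k: k^(1−α) = s / (n + g + δ).
k^0.75 = 0.12 / (0.008 + 0.020 + 0.031) = 0.12 / 0.059 = 2.0339
k* = 2.0339^(1/0.75) ≈ 2.5770
y* = (k*)^α = 2.5770^0.25 ≈ 1.2670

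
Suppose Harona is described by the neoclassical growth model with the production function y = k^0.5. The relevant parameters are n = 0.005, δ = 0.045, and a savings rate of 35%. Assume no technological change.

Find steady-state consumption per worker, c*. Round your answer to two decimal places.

c* ≈ 4.55

In steady state, investment equals break-even investment: s·k^α = (n + δ)·k.
Dividing both sides by k: k^(1−α) = s / (n + δ).
k^0.5 = 0.35 / (0.005 + 0.045) = 0.35 / 0.050 = 7.0000
k* = 7.0000^(1/0.5) ≈ 49.0000
y* = (k*)^α = 49.0000^0.5 ≈ 7.0000
c* = (1 − s)·y* = (1 − 0.35) × 7.0000 ≈ 4.5500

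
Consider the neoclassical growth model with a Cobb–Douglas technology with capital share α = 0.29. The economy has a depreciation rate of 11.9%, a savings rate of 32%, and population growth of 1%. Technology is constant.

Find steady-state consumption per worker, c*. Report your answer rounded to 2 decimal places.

At the steady state, Δk = 0, so s·k^α = (n + δ)·k.
Rearranging, k^(1−α) = s / (n + δ).
k^0.71 = 0.32 / (0.010 + 0.119) = 0.32 / 0.129 = 2.4806
k* = 2.4806^(1/0.71) ≈ 3.5951
y* = (k*)^α = 3.5951^0.29 ≈ 1.4493
c* = (1 − s)·y* = (1 − 0.32) × 1.4493 ≈ 0.9855

c* = 0.99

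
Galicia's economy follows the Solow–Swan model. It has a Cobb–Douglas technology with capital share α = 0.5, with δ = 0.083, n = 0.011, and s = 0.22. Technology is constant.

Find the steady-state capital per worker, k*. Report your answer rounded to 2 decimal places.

In steady state, investment equals break-even investment: s·k^α = (n + δ)·k.
Dividing both sides by k: k^(1−α) = s / (n + δ).
k^0.5 = 0.22 / (0.011 + 0.083) = 0.22 / 0.094 = 2.3404
k* = 2.3404^(1/0.5) ≈ 5.4775

k* = 5.48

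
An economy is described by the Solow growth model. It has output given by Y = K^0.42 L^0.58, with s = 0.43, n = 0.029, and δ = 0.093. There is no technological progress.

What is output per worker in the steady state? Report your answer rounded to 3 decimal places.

y* = 2.490

In steady state, investment equals break-even investment: s·k^α = (n + δ)·k.
Dividing both sides by k: k^(1−α) = s / (n + δ).
k^0.58 = 0.43 / (0.029 + 0.093) = 0.43 / 0.122 = 3.5246
k* = 3.5246^(1/0.58) ≈ 8.7759
y* = (k*)^α = 8.7759^0.42 ≈ 2.4899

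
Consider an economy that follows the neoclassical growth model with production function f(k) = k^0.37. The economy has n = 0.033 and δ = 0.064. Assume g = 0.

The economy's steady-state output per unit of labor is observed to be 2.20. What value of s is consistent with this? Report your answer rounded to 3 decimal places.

Steady state requires s·f(k) = (n + δ)·k, i.e. s·k^α = (n + δ)·k.
Since y* = [s/(n + δ)]^(α/(1−α)), we have s/(n + δ) = (y*)^((1−α)/α) = 2.20^1.7027 = 3.8286.
Therefore s = 3.8286 × (n + δ) = 3.8286 × 0.097 = 0.3714.

s ≈ 0.371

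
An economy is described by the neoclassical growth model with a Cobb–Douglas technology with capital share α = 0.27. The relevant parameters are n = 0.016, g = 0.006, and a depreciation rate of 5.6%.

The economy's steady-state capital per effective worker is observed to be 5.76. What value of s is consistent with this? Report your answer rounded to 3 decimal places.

s ≈ 0.280

At the steady state, Δk = 0, so s·k^α = (n + g + δ)·k.
So s / (n + g + δ) = (k*)^(1−α) = 5.76^0.73 = 3.5901.
Therefore s = 3.5901 × (n + g + δ) = 3.5901 × 0.078 = 0.2800.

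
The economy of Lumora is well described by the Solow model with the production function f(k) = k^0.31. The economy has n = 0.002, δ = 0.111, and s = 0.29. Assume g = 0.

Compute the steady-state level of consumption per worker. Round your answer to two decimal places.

c* = 1.08

Steady state requires s·f(k) = (n + δ)·k, i.e. s·k^α = (n + δ)·k.
Dividing both sides by k: k^(1−α) = s / (n + δ).
k^0.69 = 0.29 / (0.002 + 0.111) = 0.29 / 0.113 = 2.5664
k* = 2.5664^(1/0.69) ≈ 3.9194
y* = (k*)^α = 3.9194^0.31 ≈ 1.5272
c* = (1 − s)·y* = (1 − 0.29) × 1.5272 ≈ 1.0843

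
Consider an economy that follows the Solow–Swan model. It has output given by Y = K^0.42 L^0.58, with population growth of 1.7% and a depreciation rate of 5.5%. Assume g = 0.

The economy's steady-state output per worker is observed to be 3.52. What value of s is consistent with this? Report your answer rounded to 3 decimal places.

Steady state requires s·f(k) = (n + δ)·k, i.e. s·k^α = (n + δ)·k.
Since y* = [s/(n + δ)]^(α/(1−α)), we have s/(n + δ) = (y*)^((1−α)/α) = 3.52^1.381 = 5.6856.
Therefore s = 5.6856 × (n + δ) = 5.6856 × 0.072 = 0.4094.

s ≈ 0.409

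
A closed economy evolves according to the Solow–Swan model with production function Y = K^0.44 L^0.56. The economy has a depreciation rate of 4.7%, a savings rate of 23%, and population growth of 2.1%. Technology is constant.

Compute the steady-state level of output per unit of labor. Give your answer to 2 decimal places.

Steady state requires s·f(k) = (n + δ)·k, i.e. s·k^α = (n + δ)·k.
Dividing both sides by k: k^(1−α) = s / (n + δ).
k^0.56 = 0.23 / (0.021 + 0.047) = 0.23 / 0.068 = 3.3824
k* = 3.3824^(1/0.56) ≈ 8.8114
y* = (k*)^α = 8.8114^0.44 ≈ 2.6051

y* = 2.61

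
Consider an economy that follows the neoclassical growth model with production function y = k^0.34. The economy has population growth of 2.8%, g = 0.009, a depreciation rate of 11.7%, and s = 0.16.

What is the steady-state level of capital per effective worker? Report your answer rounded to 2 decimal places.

k* = 1.06

At the steady state, Δk = 0, so s·k^α = (n + g + δ)·k.
Dividing both sides by k: k^(1−α) = s / (n + g + δ).
k^0.66 = 0.16 / (0.028 + 0.009 + 0.117) = 0.16 / 0.154 = 1.0390
k* = 1.0390^(1/0.66) ≈ 1.0597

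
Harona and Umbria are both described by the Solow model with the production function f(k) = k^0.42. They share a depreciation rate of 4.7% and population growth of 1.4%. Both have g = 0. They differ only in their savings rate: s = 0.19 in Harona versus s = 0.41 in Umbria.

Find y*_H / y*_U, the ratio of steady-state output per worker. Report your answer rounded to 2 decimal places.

ratio ≈ 0.57

Steady-state y* = [s/(n + δ)]^(α/(1−α)), so the ratio is [ (s_H/(n + δ)_H) / (s_U/(n + δ)_U) ]^0.7241.
s_H/(n + δ)_H = 0.19/0.061 = 3.1148; s_U/(n + δ)_U = 0.41/0.061 = 6.7213.
Ratio = (3.1148/6.7213)^0.7241 = 0.4634^0.7241 ≈ 0.5730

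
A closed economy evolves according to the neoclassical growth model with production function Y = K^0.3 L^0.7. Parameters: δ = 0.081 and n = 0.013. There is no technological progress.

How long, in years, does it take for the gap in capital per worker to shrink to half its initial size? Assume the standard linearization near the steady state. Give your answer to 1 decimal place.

half-life ≈ 10.5 years

Near the steady state the convergence rate is λ = (1 − α)(n + δ).
λ = (1 − 0.3) × 0.094 = 0.7 × 0.094 = 0.0658
Half-life = ln 2 / λ = 0.6931 / 0.0658 ≈ 10.53 years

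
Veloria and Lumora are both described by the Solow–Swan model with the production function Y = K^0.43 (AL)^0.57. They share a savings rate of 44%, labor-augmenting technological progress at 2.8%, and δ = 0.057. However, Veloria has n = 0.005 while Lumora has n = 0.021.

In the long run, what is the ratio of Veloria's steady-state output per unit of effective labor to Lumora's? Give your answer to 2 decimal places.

Steady-state y* = [s/(n + g + δ)]^(α/(1−α)), so the ratio is [ (s_V/(n + g + δ)_V) / (s_L/(n + g + δ)_L) ]^0.7544.
s_V/(n + g + δ)_V = 0.44/0.090 = 4.8889; s_L/(n + g + δ)_L = 0.44/0.106 = 4.1509.
Ratio = (4.8889/4.1509)^0.7544 = 1.1778^0.7544 ≈ 1.1314

y*_V / y*_L ≈ 1.13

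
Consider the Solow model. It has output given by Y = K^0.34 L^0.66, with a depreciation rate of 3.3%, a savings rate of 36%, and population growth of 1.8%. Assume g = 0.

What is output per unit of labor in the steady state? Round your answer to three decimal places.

y* ≈ 2.737

At the steady state, Δk = 0, so s·k^α = (n + δ)·k.
Rearranging, k^(1−α) = s / (n + δ).
k^0.66 = 0.36 / (0.018 + 0.033) = 0.36 / 0.051 = 7.0588
k* = 7.0588^(1/0.66) ≈ 19.3177
y* = (k*)^α = 19.3177^0.34 ≈ 2.7367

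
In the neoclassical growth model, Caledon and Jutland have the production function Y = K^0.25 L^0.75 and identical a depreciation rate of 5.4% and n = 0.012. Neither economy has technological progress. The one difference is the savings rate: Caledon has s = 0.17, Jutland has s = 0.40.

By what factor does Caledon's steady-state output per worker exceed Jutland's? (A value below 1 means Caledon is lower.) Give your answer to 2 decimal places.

Steady-state y* = [s/(n + δ)]^(α/(1−α)), so the ratio is [ (s_C/(n + δ)_C) / (s_J/(n + δ)_J) ]^0.3333.
s_C/(n + δ)_C = 0.17/0.066 = 2.5758; s_J/(n + δ)_J = 0.40/0.066 = 6.0606.
Ratio = (2.5758/6.0606)^0.3333 = 0.4250^0.3333 ≈ 0.7519

ratio ≈ 0.75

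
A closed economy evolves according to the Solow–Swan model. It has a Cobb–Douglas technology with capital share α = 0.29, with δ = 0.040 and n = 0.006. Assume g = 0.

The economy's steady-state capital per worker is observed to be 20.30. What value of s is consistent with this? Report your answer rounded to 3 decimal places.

Steady state requires s·f(k) = (n + δ)·k, i.e. s·k^α = (n + δ)·k.
So s / (n + δ) = (k*)^(1−α) = 20.30^0.71 = 8.4786.
Therefore s = 8.4786 × (n + δ) = 8.4786 × 0.046 = 0.3900.

s ≈ 0.390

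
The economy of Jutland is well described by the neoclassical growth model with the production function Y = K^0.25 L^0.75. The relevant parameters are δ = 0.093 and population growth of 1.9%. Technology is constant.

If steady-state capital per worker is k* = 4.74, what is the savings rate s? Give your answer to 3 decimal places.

In steady state, investment equals break-even investment: s·k^α = (n + δ)·k.
So s / (n + δ) = (k*)^(1−α) = 4.74^0.75 = 3.2124.
Therefore s = 3.2124 × (n + δ) = 3.2124 × 0.112 = 0.3598.

s ≈ 0.360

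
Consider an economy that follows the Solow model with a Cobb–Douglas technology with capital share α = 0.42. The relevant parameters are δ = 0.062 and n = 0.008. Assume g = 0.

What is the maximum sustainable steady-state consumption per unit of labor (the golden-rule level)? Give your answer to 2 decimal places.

c_gold ≈ 2.12

At the golden rule, f'(k) = n + δ, so α·k^(α−1) = n + δ and k_gold = (α/(n + δ))^(1/(1−α)).
k_gold = (0.42/0.070)^(1/0.58) = 6.0000^1.7241 ≈ 21.9589
c_gold = f(k_gold) − (n + δ)·k_gold = 3.6600 − 0.070×21.9589 ≈ 2.1229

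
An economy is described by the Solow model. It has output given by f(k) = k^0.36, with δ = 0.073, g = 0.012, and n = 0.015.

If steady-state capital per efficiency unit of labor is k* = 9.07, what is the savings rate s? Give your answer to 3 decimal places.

At the steady state, Δk = 0, so s·k^α = (n + g + δ)·k.
So s / (n + g + δ) = (k*)^(1−α) = 9.07^0.64 = 4.1008.
Therefore s = 4.1008 × (n + g + δ) = 4.1008 × 0.100 = 0.4101.

s ≈ 0.410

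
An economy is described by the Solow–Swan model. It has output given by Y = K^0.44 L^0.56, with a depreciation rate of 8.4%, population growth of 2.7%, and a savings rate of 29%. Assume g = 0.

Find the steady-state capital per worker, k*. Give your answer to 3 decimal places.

k* = 5.556

Steady state requires s·f(k) = (n + δ)·k, i.e. s·k^α = (n + δ)·k.
Dividing both sides by k: k^(1−α) = s / (n + δ).
k^0.56 = 0.29 / (0.027 + 0.084) = 0.29 / 0.111 = 2.6126
k* = 2.6126^(1/0.56) ≈ 5.5561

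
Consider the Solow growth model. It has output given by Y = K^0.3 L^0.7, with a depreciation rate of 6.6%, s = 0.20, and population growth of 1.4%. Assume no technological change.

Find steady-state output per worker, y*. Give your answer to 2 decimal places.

Steady state requires s·f(k) = (n + δ)·k, i.e. s·k^α = (n + δ)·k.
Dividing both sides by k: k^(1−α) = s / (n + δ).
k^0.7 = 0.20 / (0.014 + 0.066) = 0.20 / 0.080 = 2.5000
k* = 2.5000^(1/0.7) ≈ 3.7024
y* = (k*)^α = 3.7024^0.3 ≈ 1.4810

y* = 1.48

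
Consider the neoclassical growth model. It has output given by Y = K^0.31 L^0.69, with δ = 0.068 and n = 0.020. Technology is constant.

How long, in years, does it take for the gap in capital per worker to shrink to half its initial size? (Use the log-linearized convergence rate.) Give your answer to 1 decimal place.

Near the steady state the convergence rate is λ = (1 − α)(n + δ).
λ = (1 − 0.31) × 0.088 = 0.69 × 0.088 = 0.06072
Half-life = ln 2 / λ = 0.6931 / 0.06072 ≈ 11.41 years

half-life ≈ 11.4 years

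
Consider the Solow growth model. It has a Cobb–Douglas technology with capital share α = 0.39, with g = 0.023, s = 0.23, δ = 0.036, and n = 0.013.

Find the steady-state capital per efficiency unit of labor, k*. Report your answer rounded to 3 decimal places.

k* = 6.712

At the steady state, Δk = 0, so s·k^α = (n + g + δ)·k.
Rearranging, k^(1−α) = s / (n + g + δ).
k^0.61 = 0.23 / (0.013 + 0.023 + 0.036) = 0.23 / 0.072 = 3.1944
k* = 3.1944^(1/0.61) ≈ 6.7122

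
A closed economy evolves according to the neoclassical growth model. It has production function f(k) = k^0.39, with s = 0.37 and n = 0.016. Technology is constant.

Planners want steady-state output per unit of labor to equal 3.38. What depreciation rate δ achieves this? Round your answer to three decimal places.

Steady state requires s·f(k) = (n + δ)·k, i.e. s·k^α = (n + δ)·k.
Since y* = [s/(n + δ)]^(α/(1−α)), we have s/(n + δ) = (y*)^((1−α)/α) = 3.38^1.5641 = 6.7186.
Therefore n + δ = s / 6.7186 = 0.37 / 6.7186 = 0.0551, so δ = 0.0551 − 0.016 = 0.0391.

δ ≈ 0.039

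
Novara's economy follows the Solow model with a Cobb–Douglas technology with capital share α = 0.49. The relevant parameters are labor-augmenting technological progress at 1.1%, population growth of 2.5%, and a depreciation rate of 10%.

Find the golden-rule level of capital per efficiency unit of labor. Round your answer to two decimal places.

The golden rule sets f'(k) = n + g + δ, i.e. α·k^(α−1) = n + g + δ.
So k^(1−α) = α / (n + g + δ) = 0.49 / 0.136 = 3.6029.
k_gold = 3.6029^(1/0.51) ≈ 12.3445

k_gold ≈ 12.34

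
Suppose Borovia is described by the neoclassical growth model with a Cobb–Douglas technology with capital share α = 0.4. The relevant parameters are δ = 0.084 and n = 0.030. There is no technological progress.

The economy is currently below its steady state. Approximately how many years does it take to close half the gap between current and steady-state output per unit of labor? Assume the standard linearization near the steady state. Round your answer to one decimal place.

Near the steady state the convergence rate is λ = (1 − α)(n + δ).
λ = (1 − 0.4) × 0.114 = 0.6 × 0.114 = 0.0684
Half-life = ln 2 / λ = 0.6931 / 0.0684 ≈ 10.13 years

half-life ≈ 10.1 years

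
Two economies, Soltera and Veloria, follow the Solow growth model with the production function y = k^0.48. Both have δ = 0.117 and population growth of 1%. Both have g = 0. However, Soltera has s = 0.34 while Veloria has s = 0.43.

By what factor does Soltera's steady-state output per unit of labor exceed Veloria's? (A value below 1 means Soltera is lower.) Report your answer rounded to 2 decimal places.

Steady-state y* = [s/(n + δ)]^(α/(1−α)), so the ratio is [ (s_S/(n + δ)_S) / (s_V/(n + δ)_V) ]^0.9231.
s_S/(n + δ)_S = 0.34/0.127 = 2.6772; s_V/(n + δ)_V = 0.43/0.127 = 3.3858.
Ratio = (2.6772/3.3858)^0.9231 = 0.7907^0.9231 ≈ 0.8051

y*_S / y*_V ≈ 0.81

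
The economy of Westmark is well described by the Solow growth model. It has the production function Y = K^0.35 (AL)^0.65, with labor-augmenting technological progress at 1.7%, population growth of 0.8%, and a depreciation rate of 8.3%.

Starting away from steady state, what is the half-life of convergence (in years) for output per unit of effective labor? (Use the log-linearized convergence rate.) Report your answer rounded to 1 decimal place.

t_½ ≈ 9.9 years

Near the steady state the convergence rate is λ = (1 − α)(n + g + δ).
λ = (1 − 0.35) × 0.108 = 0.65 × 0.108 = 0.0702
Half-life = ln 2 / λ = 0.6931 / 0.0702 ≈ 9.87 years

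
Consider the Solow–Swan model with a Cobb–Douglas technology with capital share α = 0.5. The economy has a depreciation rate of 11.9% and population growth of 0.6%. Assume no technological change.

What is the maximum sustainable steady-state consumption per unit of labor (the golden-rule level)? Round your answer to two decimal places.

c_gold ≈ 2.00

At the golden rule, f'(k) = n + δ, so α·k^(α−1) = n + δ and k_gold = (α/(n + δ))^(1/(1−α)).
k_gold = (0.5/0.125)^(1/0.5) = 4.0000^2 ≈ 16.0000
c_gold = f(k_gold) − (n + δ)·k_gold = 4.0000 − 0.125×16.0000 ≈ 2.0000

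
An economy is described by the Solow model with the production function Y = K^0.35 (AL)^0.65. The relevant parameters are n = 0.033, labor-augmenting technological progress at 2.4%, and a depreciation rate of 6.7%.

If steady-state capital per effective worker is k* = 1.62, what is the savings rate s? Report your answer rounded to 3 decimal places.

s ≈ 0.170

At the steady state, Δk = 0, so s·k^α = (n + g + δ)·k.
So s / (n + g + δ) = (k*)^(1−α) = 1.62^0.65 = 1.3683.
Therefore s = 1.3683 × (n + g + δ) = 1.3683 × 0.124 = 0.1697.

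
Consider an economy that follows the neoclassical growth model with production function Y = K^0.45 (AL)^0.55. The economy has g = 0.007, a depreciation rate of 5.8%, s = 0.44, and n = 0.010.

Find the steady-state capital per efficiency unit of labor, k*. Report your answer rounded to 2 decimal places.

k* = 24.95

Steady state requires s·f(k) = (n + g + δ)·k, i.e. s·k^α = (n + g + δ)·k.
Rearranging, k^(1−α) = s / (n + g + δ).
k^0.55 = 0.44 / (0.010 + 0.007 + 0.058) = 0.44 / 0.075 = 5.8667
k* = 5.8667^(1/0.55) ≈ 24.9505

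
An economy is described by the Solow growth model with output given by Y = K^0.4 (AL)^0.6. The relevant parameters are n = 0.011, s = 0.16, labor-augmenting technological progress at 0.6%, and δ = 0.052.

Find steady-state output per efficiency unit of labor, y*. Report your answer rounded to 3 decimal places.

At the steady state, Δk = 0, so s·k^α = (n + g + δ)·k.
Dividing both sides by k: k^(1−α) = s / (n + g + δ).
k^0.6 = 0.16 / (0.011 + 0.006 + 0.052) = 0.16 / 0.069 = 2.3188
k* = 2.3188^(1/0.6) ≈ 4.0623
y* = (k*)^α = 4.0623^0.4 ≈ 1.7519

y* ≈ 1.752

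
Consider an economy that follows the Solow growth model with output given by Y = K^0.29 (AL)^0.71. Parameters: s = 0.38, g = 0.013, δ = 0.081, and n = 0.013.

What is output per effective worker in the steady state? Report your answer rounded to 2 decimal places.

y* = 1.68

In steady state, investment equals break-even investment: s·k^α = (n + g + δ)·k.
Dividing both sides by k: k^(1−α) = s / (n + g + δ).
k^0.71 = 0.38 / (0.013 + 0.013 + 0.081) = 0.38 / 0.107 = 3.5514
k* = 3.5514^(1/0.71) ≈ 5.9595
y* = (k*)^α = 5.9595^0.29 ≈ 1.6781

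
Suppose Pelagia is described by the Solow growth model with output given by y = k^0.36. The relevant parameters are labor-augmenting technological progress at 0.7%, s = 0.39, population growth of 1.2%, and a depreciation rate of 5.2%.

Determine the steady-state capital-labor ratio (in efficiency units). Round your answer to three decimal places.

k* ≈ 14.320

At the steady state, Δk = 0, so s·k^α = (n + g + δ)·k.
Rearranging, k^(1−α) = s / (n + g + δ).
k^0.64 = 0.39 / (0.012 + 0.007 + 0.052) = 0.39 / 0.071 = 5.4930
k* = 5.4930^(1/0.64) ≈ 14.3203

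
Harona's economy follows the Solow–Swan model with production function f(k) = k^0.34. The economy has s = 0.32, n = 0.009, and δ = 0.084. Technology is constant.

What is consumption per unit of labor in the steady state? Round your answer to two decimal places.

In steady state, investment equals break-even investment: s·k^α = (n + δ)·k.
Dividing both sides by k: k^(1−α) = s / (n + δ).
k^0.66 = 0.32 / (0.009 + 0.084) = 0.32 / 0.093 = 3.4409
k* = 3.4409^(1/0.66) ≈ 6.5034
y* = (k*)^α = 6.5034^0.34 ≈ 1.8900
c* = (1 − s)·y* = (1 − 0.32) × 1.8900 ≈ 1.2852

c* ≈ 1.29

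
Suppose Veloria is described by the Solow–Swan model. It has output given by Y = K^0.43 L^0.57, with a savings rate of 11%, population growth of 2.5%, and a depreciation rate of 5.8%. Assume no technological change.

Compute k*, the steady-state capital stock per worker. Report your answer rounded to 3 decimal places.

k* ≈ 1.639

Steady state requires s·f(k) = (n + δ)·k, i.e. s·k^α = (n + δ)·k.
Dividing both sides by k: k^(1−α) = s / (n + δ).
k^0.57 = 0.11 / (0.025 + 0.058) = 0.11 / 0.083 = 1.3253
k* = 1.3253^(1/0.57) ≈ 1.6390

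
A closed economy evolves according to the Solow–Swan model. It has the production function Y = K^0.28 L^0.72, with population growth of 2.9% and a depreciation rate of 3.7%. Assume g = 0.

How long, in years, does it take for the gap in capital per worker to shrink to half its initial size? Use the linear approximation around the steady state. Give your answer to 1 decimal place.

Near the steady state the convergence rate is λ = (1 − α)(n + δ).
λ = (1 − 0.28) × 0.066 = 0.72 × 0.066 = 0.04752
Half-life = ln 2 / λ = 0.6931 / 0.04752 ≈ 14.59 years

half-life ≈ 14.6 years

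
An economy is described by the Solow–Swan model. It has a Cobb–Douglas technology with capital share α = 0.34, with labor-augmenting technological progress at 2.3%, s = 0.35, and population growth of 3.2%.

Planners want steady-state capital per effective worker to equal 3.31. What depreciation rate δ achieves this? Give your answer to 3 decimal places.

Steady state requires s·f(k) = (n + g + δ)·k, i.e. s·k^α = (n + g + δ)·k.
So s / (n + g + δ) = (k*)^(1−α) = 3.31^0.66 = 2.2034.
Therefore n + g + δ = s / 2.2034 = 0.35 / 2.2034 = 0.1588, so δ = 0.1588 − 0.055 = 0.1038.

δ ≈ 0.104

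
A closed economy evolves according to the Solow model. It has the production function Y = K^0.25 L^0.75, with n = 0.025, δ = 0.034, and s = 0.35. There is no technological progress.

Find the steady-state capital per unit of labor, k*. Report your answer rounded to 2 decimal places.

Steady state requires s·f(k) = (n + δ)·k, i.e. s·k^α = (n + δ)·k.
Dividing both sides by k: k^(1−α) = s / (n + δ).
k^0.75 = 0.35 / (0.025 + 0.034) = 0.35 / 0.059 = 5.9322
k* = 5.9322^(1/0.75) ≈ 10.7388

k* ≈ 10.74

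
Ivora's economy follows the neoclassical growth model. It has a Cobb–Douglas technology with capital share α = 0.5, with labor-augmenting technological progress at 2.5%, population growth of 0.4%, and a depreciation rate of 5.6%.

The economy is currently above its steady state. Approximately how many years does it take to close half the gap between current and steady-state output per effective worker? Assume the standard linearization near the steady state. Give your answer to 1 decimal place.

t_½ ≈ 16.3 years

Near the steady state the convergence rate is λ = (1 − α)(n + g + δ).
λ = (1 − 0.5) × 0.085 = 0.5 × 0.085 = 0.0425
Half-life = ln 2 / λ = 0.6931 / 0.0425 ≈ 16.31 years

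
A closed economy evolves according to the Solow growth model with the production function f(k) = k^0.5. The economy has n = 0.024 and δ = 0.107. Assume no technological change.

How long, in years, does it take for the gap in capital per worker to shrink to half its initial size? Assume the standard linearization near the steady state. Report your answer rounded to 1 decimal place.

about 10.6 years

Near the steady state the convergence rate is λ = (1 − α)(n + δ).
λ = (1 − 0.5) × 0.131 = 0.5 × 0.131 = 0.0655
Half-life = ln 2 / λ = 0.6931 / 0.0655 ≈ 10.58 years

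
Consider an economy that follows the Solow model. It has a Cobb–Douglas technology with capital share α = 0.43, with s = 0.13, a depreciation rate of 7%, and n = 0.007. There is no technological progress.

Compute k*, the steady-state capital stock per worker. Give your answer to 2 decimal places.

k* ≈ 2.51

In steady state, investment equals break-even investment: s·k^α = (n + δ)·k.
Dividing both sides by k: k^(1−α) = s / (n + δ).
k^0.57 = 0.13 / (0.007 + 0.070) = 0.13 / 0.077 = 1.6883
k* = 1.6883^(1/0.57) ≈ 2.5063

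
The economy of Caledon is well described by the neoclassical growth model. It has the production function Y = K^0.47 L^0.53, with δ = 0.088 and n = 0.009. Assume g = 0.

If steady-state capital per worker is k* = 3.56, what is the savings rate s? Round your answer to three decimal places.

At the steady state, Δk = 0, so s·k^α = (n + δ)·k.
So s / (n + δ) = (k*)^(1−α) = 3.56^0.53 = 1.9601.
Therefore s = 1.9601 × (n + δ) = 1.9601 × 0.097 = 0.1901.

s ≈ 0.190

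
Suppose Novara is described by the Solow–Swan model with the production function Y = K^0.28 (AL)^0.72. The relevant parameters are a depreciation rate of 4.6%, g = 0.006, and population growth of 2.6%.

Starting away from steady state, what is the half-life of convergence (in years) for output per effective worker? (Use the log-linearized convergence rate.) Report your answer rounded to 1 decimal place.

about 12.3 years

Near the steady state the convergence rate is λ = (1 − α)(n + g + δ).
λ = (1 − 0.28) × 0.078 = 0.72 × 0.078 = 0.05616
Half-life = ln 2 / λ = 0.6931 / 0.05616 ≈ 12.34 years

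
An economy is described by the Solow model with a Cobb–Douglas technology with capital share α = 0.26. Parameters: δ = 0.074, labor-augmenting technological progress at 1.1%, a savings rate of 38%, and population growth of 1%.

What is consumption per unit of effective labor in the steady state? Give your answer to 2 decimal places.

In steady state, investment equals break-even investment: s·k^α = (n + g + δ)·k.
Dividing both sides by k: k^(1−α) = s / (n + g + δ).
k^0.74 = 0.38 / (0.010 + 0.011 + 0.074) = 0.38 / 0.095 = 4.0000
k* = 4.0000^(1/0.74) ≈ 6.5102
y* = (k*)^α = 6.5102^0.26 ≈ 1.6276
c* = (1 − s)·y* = (1 − 0.38) × 1.6276 ≈ 1.0091

c* = 1.01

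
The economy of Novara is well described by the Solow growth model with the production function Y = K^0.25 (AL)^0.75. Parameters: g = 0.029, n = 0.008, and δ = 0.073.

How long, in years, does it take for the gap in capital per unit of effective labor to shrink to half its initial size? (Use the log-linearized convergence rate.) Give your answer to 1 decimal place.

Near the steady state the convergence rate is λ = (1 − α)(n + g + δ).
λ = (1 − 0.25) × 0.110 = 0.75 × 0.110 = 0.0825
Half-life = ln 2 / λ = 0.6931 / 0.0825 ≈ 8.40 years

t_½ ≈ 8.4 years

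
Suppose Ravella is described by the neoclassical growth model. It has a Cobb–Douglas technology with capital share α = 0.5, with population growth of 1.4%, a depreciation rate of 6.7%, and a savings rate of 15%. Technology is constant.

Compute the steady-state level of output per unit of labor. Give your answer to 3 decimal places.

y* = 1.852

In steady state, investment equals break-even investment: s·k^α = (n + δ)·k.
Dividing both sides by k: k^(1−α) = s / (n + δ).
k^0.5 = 0.15 / (0.014 + 0.067) = 0.15 / 0.081 = 1.8519
k* = 1.8519^(1/0.5) ≈ 3.4295
y* = (k*)^α = 3.4295^0.5 ≈ 1.8519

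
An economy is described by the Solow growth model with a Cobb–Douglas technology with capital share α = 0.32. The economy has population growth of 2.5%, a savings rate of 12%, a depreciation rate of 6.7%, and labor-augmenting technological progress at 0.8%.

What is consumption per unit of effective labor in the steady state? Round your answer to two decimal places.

In steady state, investment equals break-even investment: s·k^α = (n + g + δ)·k.
Rearranging, k^(1−α) = s / (n + g + δ).
k^0.68 = 0.12 / (0.025 + 0.008 + 0.067) = 0.12 / 0.100 = 1.2000
k* = 1.2000^(1/0.68) ≈ 1.3075
y* = (k*)^α = 1.3075^0.32 ≈ 1.0896
c* = (1 − s)·y* = (1 − 0.12) × 1.0896 ≈ 0.9588

c* = 0.96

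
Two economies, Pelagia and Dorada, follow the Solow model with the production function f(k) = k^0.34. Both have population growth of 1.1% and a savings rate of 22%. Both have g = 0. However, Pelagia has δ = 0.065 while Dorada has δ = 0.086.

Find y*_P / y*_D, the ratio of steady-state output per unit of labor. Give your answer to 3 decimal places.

Steady-state y* = [s/(n + δ)]^(α/(1−α)), so the ratio is [ (s_P/(n + δ)_P) / (s_D/(n + δ)_D) ]^0.5152.
s_P/(n + δ)_P = 0.22/0.076 = 2.8947; s_D/(n + δ)_D = 0.22/0.097 = 2.2680.
Ratio = (2.8947/2.2680)^0.5152 = 1.2763^0.5152 ≈ 1.1339

y*_P / y*_D ≈ 1.134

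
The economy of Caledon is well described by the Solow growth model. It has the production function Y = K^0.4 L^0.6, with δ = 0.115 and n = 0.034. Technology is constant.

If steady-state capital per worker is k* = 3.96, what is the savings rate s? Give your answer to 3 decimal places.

Steady state requires s·f(k) = (n + δ)·k, i.e. s·k^α = (n + δ)·k.
So s / (n + δ) = (k*)^(1−α) = 3.96^0.6 = 2.2836.
Therefore s = 2.2836 × (n + δ) = 2.2836 × 0.149 = 0.3403.

s ≈ 0.340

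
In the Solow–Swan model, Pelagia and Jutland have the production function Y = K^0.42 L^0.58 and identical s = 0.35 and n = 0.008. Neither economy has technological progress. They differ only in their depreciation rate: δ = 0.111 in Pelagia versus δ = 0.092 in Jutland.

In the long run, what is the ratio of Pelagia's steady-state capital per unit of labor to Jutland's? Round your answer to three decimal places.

ratio ≈ 0.741

Steady-state k* = [s/(n + δ)]^(1/(1−α)), so the ratio is [ (s_P/(n + δ)_P) / (s_J/(n + δ)_J) ]^1.7241.
s_P/(n + δ)_P = 0.35/0.119 = 2.9412; s_J/(n + δ)_J = 0.35/0.100 = 3.5000.
Ratio = (2.9412/3.5000)^1.7241 = 0.8403^1.7241 ≈ 0.7408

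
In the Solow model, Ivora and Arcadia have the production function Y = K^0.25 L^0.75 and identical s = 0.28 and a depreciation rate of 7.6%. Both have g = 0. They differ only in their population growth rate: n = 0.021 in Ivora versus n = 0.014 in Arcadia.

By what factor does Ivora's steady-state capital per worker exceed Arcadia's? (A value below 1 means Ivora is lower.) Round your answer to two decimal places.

k*_I / k*_A ≈ 0.90

Steady-state k* = [s/(n + δ)]^(1/(1−α)), so the ratio is [ (s_I/(n + δ)_I) / (s_A/(n + δ)_A) ]^1.3333.
s_I/(n + δ)_I = 0.28/0.097 = 2.8866; s_A/(n + δ)_A = 0.28/0.090 = 3.1111.
Ratio = (2.8866/3.1111)^1.3333 = 0.9278^1.3333 ≈ 0.9049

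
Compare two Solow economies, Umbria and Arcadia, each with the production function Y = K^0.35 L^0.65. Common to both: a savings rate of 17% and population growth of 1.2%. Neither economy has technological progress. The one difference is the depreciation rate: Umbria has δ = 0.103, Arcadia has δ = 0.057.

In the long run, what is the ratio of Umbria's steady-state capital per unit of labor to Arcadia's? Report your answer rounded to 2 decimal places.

Steady-state k* = [s/(n + δ)]^(1/(1−α)), so the ratio is [ (s_U/(n + δ)_U) / (s_A/(n + δ)_A) ]^1.5385.
s_U/(n + δ)_U = 0.17/0.115 = 1.4783; s_A/(n + δ)_A = 0.17/0.069 = 2.4638.
Ratio = (1.4783/2.4638)^1.5385 = 0.6000^1.5385 ≈ 0.4557

k*_U / k*_A ≈ 0.46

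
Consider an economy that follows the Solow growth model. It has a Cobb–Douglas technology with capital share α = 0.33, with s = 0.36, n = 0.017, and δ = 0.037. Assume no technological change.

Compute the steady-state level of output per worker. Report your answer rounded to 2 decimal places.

y* = 2.55

In steady state, investment equals break-even investment: s·k^α = (n + δ)·k.
Rearranging, k^(1−α) = s / (n + δ).
k^0.67 = 0.36 / (0.017 + 0.037) = 0.36 / 0.054 = 6.6667
k* = 6.6667^(1/0.67) ≈ 16.9714
y* = (k*)^α = 16.9714^0.33 ≈ 2.5457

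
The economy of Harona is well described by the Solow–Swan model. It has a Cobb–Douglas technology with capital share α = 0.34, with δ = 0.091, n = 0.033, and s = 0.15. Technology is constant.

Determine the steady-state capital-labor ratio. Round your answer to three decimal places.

Steady state requires s·f(k) = (n + δ)·k, i.e. s·k^α = (n + δ)·k.
Dividing both sides by k: k^(1−α) = s / (n + δ).
k^0.66 = 0.15 / (0.033 + 0.091) = 0.15 / 0.124 = 1.2097
k* = 1.2097^(1/0.66) ≈ 1.3343

k* = 1.334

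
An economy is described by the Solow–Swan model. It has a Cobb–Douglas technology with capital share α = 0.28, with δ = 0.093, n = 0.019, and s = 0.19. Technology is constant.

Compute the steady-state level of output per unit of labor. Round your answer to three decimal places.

At the steady state, Δk = 0, so s·k^α = (n + δ)·k.
Dividing both sides by k: k^(1−α) = s / (n + δ).
k^0.72 = 0.19 / (0.019 + 0.093) = 0.19 / 0.112 = 1.6964
k* = 1.6964^(1/0.72) ≈ 2.0835
y* = (k*)^α = 2.0835^0.28 ≈ 1.2282

y* ≈ 1.228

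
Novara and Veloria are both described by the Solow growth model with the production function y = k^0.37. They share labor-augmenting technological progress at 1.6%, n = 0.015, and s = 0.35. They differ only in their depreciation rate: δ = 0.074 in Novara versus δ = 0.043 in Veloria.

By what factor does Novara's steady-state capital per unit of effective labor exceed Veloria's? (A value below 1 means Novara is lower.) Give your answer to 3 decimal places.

ratio ≈ 0.574

Steady-state k* = [s/(n + g + δ)]^(1/(1−α)), so the ratio is [ (s_N/(n + g + δ)_N) / (s_V/(n + g + δ)_V) ]^1.5873.
s_N/(n + g + δ)_N = 0.35/0.105 = 3.3333; s_V/(n + g + δ)_V = 0.35/0.074 = 4.7297.
Ratio = (3.3333/4.7297)^1.5873 = 0.7048^1.5873 ≈ 0.5739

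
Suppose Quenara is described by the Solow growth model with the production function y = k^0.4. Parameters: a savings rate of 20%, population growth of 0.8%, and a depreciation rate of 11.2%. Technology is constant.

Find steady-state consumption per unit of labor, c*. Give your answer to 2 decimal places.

At the steady state, Δk = 0, so s·k^α = (n + δ)·k.
Dividing both sides by k: k^(1−α) = s / (n + δ).
k^0.6 = 0.20 / (0.008 + 0.112) = 0.20 / 0.120 = 1.6667
k* = 1.6667^(1/0.6) ≈ 2.3429
y* = (k*)^α = 2.3429^0.4 ≈ 1.4057
c* = (1 − s)·y* = (1 − 0.20) × 1.4057 ≈ 1.1246

c* ≈ 1.12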